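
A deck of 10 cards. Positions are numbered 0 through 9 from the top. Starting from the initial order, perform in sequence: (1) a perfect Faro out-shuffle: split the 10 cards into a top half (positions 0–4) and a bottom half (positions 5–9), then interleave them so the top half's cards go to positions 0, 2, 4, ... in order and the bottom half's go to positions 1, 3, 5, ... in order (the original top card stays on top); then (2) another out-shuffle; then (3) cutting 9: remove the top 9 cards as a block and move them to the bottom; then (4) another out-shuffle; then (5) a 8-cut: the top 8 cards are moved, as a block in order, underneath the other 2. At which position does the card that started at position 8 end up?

Track the card from position 8 forward through each operation:
  after op 1 (out-shuffle): 8 → 7
  after op 2 (out-shuffle): 7 → 5
  after op 3 (cut 9): 5 → 6
  after op 4 (out-shuffle): 6 → 3
  after op 5 (cut 8): 3 → 5

5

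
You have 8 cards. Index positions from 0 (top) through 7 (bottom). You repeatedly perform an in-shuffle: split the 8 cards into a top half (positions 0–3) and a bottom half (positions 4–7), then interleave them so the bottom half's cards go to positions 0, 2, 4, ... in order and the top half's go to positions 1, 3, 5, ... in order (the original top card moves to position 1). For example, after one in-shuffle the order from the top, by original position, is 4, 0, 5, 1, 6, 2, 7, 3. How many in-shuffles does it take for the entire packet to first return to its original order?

The in-shuffle permutes the 8 positions with cycle lengths [2, 6].
Every card is home exactly when every cycle has completed a whole number of laps, i.e. after lcm(2, 6) = 6 in-shuffles.

6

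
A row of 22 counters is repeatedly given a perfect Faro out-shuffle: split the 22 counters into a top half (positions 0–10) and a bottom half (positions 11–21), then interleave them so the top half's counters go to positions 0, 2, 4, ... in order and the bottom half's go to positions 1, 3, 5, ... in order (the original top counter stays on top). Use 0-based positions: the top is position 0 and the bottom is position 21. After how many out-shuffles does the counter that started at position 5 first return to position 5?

6

Follow position 5 under repeated out-shuffles:
5 → 10 → 20 → 19 → 17 → 13 → 5
It first returns after 6 out-shuffles.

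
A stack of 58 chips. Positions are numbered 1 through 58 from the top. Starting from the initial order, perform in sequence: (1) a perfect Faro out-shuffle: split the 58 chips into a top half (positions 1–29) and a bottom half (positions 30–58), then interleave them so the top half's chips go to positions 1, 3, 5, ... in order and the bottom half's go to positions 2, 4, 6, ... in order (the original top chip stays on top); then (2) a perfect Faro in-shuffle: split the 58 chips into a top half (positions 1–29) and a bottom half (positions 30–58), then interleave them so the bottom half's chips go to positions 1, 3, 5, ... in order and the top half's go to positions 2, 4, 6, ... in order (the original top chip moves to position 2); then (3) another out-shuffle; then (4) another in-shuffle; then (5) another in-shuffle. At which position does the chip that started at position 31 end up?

Track the chip from position 31 forward through each operation:
  after op 1 (out-shuffle): 31 → 4
  after op 2 (in-shuffle): 4 → 8
  after op 3 (out-shuffle): 8 → 15
  after op 4 (in-shuffle): 15 → 30
  after op 5 (in-shuffle): 30 → 1

1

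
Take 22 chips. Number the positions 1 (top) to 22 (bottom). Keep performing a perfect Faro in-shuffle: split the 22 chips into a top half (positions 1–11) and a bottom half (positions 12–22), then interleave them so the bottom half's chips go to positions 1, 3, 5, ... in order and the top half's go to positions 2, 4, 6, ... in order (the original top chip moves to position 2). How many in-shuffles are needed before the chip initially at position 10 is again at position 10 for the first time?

Follow position 10 under repeated in-shuffles:
10 → 20 → 17 → 11 → 22 → 21 → 19 → 15 → 7 → 14 → 5 → 10
It first returns after 11 in-shuffles.

11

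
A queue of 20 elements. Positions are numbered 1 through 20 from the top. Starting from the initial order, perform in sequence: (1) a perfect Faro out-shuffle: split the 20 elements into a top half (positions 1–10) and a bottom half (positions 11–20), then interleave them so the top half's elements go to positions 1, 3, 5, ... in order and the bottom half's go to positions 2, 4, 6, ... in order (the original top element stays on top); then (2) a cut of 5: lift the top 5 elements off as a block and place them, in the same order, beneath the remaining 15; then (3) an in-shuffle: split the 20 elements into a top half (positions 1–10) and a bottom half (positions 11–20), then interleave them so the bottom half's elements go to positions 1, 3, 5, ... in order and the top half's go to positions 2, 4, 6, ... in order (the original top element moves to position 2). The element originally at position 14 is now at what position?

6

Track the element from position 14 forward through each operation:
  after op 1 (out-shuffle): 14 → 8
  after op 2 (cut 5): 8 → 3
  after op 3 (in-shuffle): 3 → 6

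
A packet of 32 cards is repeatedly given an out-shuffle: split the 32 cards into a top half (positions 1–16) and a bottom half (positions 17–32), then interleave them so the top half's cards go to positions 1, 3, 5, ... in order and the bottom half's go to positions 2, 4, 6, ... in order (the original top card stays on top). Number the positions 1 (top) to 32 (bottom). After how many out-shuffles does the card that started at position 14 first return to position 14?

Follow position 14 under repeated out-shuffles:
14 → 27 → 22 → 12 → 23 → 14
It first returns after 5 out-shuffles.

5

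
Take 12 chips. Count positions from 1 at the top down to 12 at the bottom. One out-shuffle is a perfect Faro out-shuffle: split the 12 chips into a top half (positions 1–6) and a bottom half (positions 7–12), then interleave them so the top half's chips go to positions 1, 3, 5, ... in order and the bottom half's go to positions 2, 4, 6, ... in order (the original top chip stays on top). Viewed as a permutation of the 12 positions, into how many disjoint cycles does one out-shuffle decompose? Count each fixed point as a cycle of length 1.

3

Trace each unvisited position around until it returns:
(1) (2 3 5 9 6 11 10 8 4 7) (12)
3 cycles in total.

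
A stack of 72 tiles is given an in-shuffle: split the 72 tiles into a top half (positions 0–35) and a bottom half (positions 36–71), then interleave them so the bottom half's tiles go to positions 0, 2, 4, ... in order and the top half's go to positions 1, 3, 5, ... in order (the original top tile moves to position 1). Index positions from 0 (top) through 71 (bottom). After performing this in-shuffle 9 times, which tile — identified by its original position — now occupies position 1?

1

Work backwards from position 1, undoing one in-shuffle at a time:
1 ← 0 ← 36 ← 54 ← 63 ← 31 ← 15 ← 7 ← 3 ← 1
So the tile now at position 1 started at position 1.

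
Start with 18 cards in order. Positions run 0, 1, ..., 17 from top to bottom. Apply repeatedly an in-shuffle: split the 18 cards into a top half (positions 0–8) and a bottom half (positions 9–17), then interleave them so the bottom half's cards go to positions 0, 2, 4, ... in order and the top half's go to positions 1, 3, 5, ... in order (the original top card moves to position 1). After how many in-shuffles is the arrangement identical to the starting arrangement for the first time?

18

The in-shuffle permutes the 18 positions with cycle lengths [18].
Every card is home exactly when every cycle has completed a whole number of laps, i.e. after lcm(18) = 18 in-shuffles.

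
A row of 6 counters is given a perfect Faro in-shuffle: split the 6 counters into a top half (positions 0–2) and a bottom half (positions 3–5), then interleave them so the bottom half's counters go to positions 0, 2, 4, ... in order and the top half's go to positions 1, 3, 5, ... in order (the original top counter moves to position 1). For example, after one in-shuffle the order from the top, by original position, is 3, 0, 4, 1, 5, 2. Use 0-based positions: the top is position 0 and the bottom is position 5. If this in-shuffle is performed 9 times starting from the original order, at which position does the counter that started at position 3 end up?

Track the counter's position through each in-shuffle:
3 → 0 → 1 → 3 → 0 → 1 → 3 → 0 → 1 → 3

3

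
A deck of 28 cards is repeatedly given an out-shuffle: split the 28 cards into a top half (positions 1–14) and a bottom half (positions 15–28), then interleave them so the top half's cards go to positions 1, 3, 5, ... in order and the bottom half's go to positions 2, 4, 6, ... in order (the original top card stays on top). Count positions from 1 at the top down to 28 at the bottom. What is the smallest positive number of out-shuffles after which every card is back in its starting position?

The out-shuffle permutes the 28 positions with cycle lengths [1, 1, 2, 6, 18].
Every card is home exactly when every cycle has completed a whole number of laps, i.e. after lcm(1, 2, 6, 18) = 18 out-shuffles.

18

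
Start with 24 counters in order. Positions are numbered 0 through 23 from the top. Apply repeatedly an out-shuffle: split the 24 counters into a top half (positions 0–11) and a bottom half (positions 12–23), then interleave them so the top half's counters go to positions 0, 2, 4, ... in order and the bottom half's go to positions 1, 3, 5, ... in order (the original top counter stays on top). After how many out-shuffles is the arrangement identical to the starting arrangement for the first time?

11

The out-shuffle permutes the 24 positions with cycle lengths [1, 1, 11, 11].
Every counter is home exactly when every cycle has completed a whole number of laps, i.e. after lcm(1, 11) = 11 out-shuffles.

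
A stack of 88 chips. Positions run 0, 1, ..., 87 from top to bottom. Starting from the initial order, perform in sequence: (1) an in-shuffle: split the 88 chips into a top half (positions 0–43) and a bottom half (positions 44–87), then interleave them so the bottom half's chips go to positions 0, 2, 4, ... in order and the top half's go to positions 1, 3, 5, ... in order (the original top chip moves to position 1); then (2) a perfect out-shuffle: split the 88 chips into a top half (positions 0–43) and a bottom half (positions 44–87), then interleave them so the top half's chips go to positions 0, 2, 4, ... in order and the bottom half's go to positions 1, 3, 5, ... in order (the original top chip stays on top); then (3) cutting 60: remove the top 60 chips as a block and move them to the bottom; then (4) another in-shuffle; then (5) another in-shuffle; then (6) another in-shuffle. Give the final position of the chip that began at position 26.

Track the chip from position 26 forward through each operation:
  after op 1 (in-shuffle): 26 → 53
  after op 2 (out-shuffle): 53 → 19
  after op 3 (cut 60): 19 → 47
  after op 4 (in-shuffle): 47 → 6
  after op 5 (in-shuffle): 6 → 13
  after op 6 (in-shuffle): 13 → 27

27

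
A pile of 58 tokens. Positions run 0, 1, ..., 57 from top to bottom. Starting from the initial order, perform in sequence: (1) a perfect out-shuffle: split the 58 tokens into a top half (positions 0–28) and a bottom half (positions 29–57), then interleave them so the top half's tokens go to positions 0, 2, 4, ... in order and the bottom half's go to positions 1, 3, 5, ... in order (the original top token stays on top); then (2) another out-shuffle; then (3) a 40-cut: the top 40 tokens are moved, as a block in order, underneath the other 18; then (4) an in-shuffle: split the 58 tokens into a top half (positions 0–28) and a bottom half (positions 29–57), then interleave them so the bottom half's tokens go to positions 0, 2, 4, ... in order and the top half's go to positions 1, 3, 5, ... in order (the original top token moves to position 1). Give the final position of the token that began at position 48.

20

Track the token from position 48 forward through each operation:
  after op 1 (out-shuffle): 48 → 39
  after op 2 (out-shuffle): 39 → 21
  after op 3 (cut 40): 21 → 39
  after op 4 (in-shuffle): 39 → 20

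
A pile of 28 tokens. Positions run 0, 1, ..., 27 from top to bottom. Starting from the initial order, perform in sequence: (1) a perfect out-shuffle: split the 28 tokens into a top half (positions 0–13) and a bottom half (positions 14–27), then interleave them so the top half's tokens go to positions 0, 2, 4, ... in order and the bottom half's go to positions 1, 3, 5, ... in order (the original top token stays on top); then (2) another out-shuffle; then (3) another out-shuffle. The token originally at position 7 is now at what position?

2

Track the token from position 7 forward through each operation:
  after op 1 (out-shuffle): 7 → 14
  after op 2 (out-shuffle): 14 → 1
  after op 3 (out-shuffle): 1 → 2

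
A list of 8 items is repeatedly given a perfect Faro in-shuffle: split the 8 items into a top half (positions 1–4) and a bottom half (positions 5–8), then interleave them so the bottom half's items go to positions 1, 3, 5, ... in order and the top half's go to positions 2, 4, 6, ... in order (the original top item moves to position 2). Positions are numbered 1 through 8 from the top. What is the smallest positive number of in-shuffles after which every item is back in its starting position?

6

The in-shuffle permutes the 8 positions with cycle lengths [2, 6].
Every item is home exactly when every cycle has completed a whole number of laps, i.e. after lcm(2, 6) = 6 in-shuffles.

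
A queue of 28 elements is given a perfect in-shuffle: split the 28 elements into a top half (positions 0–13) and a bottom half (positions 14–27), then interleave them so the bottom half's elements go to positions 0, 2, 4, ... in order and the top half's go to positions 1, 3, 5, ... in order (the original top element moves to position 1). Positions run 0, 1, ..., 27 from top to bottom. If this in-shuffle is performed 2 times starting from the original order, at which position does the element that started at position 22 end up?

4

Track the element's position through each in-shuffle:
22 → 16 → 4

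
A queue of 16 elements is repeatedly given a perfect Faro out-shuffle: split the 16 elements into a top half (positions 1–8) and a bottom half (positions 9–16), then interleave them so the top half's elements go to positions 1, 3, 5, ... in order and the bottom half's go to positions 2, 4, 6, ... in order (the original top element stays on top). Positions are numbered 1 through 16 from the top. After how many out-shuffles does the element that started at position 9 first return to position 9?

4

Follow position 9 under repeated out-shuffles:
9 → 2 → 3 → 5 → 9
It first returns after 4 out-shuffles.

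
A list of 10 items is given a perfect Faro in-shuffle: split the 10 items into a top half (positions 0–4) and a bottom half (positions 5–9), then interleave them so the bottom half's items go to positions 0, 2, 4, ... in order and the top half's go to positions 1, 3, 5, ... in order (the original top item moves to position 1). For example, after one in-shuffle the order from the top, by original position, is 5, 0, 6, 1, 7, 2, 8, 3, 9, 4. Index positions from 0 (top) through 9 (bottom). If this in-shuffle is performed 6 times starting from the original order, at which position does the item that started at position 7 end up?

5

Track the item's position through each in-shuffle:
7 → 4 → 9 → 8 → 6 → 2 → 5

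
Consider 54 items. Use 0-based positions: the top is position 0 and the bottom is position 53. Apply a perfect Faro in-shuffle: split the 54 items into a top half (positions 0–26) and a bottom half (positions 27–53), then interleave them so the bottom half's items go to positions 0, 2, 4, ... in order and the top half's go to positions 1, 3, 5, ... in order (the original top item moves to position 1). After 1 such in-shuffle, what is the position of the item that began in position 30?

Track the item's position through each in-shuffle:
30 → 6

6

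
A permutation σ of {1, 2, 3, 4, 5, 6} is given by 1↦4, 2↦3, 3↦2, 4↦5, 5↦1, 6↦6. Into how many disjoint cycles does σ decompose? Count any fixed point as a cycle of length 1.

Cycle decomposition: (1 4 5) (2 3) (6).
3 cycles.

3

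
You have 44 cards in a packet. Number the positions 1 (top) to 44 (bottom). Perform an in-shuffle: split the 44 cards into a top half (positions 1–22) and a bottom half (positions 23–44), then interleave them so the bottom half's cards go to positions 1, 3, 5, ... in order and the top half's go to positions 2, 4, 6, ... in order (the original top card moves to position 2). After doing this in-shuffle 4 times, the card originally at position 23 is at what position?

Track the card's position through each in-shuffle:
23 → 1 → 2 → 4 → 8

8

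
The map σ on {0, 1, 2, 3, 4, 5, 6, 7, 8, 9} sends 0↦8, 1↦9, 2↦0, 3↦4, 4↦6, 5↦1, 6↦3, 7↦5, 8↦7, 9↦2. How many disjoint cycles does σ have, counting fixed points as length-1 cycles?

Cycle decomposition: (0 8 7 5 1 9 2) (3 4 6).
2 cycles.

2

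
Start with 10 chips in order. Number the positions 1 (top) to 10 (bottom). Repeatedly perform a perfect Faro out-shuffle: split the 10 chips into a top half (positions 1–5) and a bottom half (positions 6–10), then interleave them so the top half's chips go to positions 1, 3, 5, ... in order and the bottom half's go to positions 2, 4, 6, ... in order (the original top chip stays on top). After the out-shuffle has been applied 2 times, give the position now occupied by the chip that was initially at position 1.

1

Position 1 is a fixed point of every out-shuffle, so the chip never moves.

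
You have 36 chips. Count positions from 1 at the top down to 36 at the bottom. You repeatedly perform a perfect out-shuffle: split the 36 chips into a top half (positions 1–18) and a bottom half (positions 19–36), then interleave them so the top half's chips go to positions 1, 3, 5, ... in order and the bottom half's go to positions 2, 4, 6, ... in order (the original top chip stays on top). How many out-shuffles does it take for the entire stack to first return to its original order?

12

The out-shuffle permutes the 36 positions with cycle lengths [1, 1, 3, 3, 4, 12, 12].
Every chip is home exactly when every cycle has completed a whole number of laps, i.e. after lcm(1, 3, 4, 12) = 12 out-shuffles.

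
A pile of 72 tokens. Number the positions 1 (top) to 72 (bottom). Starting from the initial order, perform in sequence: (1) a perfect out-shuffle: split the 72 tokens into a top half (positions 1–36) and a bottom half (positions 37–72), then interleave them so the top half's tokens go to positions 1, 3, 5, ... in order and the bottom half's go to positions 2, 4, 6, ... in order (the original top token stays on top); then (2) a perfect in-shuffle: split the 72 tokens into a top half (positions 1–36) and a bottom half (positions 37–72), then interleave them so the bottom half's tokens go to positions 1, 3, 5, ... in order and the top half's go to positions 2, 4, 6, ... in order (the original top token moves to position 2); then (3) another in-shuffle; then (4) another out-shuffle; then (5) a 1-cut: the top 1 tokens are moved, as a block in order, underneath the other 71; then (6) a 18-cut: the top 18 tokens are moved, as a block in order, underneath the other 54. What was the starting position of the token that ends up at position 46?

Undo the operations in reverse order, starting from position 46:
  undo op 6 (cut 18): 46 ← 64
  undo op 5 (cut 1): 64 ← 65
  undo op 4 (out-shuffle, from top half): 65 ← 33
  undo op 3 (in-shuffle, from bottom half): 33 ← 53
  undo op 2 (in-shuffle, from bottom half): 53 ← 63
  undo op 1 (out-shuffle, from top half): 63 ← 32
So the token at position 46 came from original position 32.

32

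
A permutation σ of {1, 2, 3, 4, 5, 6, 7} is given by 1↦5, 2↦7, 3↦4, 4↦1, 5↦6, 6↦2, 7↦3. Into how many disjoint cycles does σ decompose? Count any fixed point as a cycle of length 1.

1

Cycle decomposition: (1 5 6 2 7 3 4).
1 cycle.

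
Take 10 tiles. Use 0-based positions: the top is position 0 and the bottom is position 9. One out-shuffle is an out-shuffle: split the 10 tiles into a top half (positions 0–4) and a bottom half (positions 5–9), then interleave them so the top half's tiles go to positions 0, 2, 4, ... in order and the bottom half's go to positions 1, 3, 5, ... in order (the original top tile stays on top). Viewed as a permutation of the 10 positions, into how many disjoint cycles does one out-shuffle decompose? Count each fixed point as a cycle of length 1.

4

Trace each unvisited position around until it returns:
(0) (1 2 4 8 7 5) (3 6) (9)
4 cycles in total.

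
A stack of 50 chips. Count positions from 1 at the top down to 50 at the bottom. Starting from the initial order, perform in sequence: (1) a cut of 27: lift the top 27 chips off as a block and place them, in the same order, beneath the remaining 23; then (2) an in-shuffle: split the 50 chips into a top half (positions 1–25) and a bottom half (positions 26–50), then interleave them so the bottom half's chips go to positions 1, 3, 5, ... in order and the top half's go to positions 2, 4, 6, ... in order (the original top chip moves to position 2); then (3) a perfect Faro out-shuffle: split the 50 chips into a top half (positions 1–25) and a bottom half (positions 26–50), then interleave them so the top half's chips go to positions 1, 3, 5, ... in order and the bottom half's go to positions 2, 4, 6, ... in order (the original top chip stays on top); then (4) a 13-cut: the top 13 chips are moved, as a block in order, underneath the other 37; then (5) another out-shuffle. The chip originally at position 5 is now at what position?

Track the chip from position 5 forward through each operation:
  after op 1 (cut 27): 5 → 28
  after op 2 (in-shuffle): 28 → 5
  after op 3 (out-shuffle): 5 → 9
  after op 4 (cut 13): 9 → 46
  after op 5 (out-shuffle): 46 → 42

42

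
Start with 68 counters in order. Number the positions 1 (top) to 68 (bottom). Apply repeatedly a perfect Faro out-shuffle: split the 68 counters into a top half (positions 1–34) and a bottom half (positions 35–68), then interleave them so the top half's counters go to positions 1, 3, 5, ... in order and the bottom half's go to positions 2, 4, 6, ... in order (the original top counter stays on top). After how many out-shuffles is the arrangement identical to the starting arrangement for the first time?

The out-shuffle permutes the 68 positions with cycle lengths [1, 1, 66].
Every counter is home exactly when every cycle has completed a whole number of laps, i.e. after lcm(1, 66) = 66 out-shuffles.

66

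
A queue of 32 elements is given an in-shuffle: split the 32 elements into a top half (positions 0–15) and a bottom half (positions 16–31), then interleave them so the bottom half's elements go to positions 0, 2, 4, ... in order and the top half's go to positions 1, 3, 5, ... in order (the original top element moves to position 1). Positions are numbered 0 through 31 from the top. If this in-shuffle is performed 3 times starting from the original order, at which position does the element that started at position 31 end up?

Track the element's position through each in-shuffle:
31 → 30 → 28 → 24

24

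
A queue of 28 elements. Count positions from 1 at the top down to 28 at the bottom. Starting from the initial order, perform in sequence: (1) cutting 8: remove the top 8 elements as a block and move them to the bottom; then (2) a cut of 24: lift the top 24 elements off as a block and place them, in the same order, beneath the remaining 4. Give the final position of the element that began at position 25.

21

Track the element from position 25 forward through each operation:
  after op 1 (cut 8): 25 → 17
  after op 2 (cut 24): 17 → 21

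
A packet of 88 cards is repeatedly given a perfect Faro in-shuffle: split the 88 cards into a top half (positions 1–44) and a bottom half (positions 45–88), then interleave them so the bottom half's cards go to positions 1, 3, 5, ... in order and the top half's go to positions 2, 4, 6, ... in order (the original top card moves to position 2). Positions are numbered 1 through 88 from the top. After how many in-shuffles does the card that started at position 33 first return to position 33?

11

Follow position 33 under repeated in-shuffles:
33 → 66 → 43 → 86 → 83 → 77 → 65 → 41 → 82 → 75 → 61 → 33
It first returns after 11 in-shuffles.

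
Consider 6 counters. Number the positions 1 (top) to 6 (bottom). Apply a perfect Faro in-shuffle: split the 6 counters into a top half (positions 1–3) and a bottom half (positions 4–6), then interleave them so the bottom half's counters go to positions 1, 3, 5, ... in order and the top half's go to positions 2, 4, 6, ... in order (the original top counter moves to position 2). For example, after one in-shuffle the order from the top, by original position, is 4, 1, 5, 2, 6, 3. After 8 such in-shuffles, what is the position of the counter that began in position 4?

2

Track the counter's position through each in-shuffle:
4 → 1 → 2 → 4 → 1 → 2 → 4 → 1 → 2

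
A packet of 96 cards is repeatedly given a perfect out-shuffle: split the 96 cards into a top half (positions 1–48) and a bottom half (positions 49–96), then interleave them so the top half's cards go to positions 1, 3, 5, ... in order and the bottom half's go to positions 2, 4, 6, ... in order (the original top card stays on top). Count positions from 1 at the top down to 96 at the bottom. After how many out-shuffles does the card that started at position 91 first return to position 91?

18

Follow position 91 under repeated out-shuffles:
91 → 86 → 76 → 56 → 16 → 31 → 61 → 26 → 51 → 6 → 11 → 21 → 41 → 81 → 66 → 36 → 71 → 46 → 91
It first returns after 18 out-shuffles.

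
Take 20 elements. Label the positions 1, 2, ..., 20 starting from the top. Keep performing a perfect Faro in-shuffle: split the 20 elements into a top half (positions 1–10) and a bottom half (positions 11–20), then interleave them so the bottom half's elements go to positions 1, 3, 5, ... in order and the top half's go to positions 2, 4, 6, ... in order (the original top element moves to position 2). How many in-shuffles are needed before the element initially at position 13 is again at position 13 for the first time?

Follow position 13 under repeated in-shuffles:
13 → 5 → 10 → 20 → 19 → 17 → 13
It first returns after 6 in-shuffles.

6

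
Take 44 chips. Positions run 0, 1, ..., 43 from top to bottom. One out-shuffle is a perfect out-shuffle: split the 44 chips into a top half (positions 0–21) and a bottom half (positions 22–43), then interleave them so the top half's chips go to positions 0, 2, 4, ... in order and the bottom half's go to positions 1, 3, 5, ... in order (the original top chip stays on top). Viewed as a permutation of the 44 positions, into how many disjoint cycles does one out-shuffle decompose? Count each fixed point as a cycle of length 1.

5

Trace each unvisited position around until it returns:
(0) (1 2 4 8 16 32 ... len 14) (3 6 12 24 5 10 ... len 14) (7 14 28 13 26 9 ... len 14) (43)
5 cycles in total.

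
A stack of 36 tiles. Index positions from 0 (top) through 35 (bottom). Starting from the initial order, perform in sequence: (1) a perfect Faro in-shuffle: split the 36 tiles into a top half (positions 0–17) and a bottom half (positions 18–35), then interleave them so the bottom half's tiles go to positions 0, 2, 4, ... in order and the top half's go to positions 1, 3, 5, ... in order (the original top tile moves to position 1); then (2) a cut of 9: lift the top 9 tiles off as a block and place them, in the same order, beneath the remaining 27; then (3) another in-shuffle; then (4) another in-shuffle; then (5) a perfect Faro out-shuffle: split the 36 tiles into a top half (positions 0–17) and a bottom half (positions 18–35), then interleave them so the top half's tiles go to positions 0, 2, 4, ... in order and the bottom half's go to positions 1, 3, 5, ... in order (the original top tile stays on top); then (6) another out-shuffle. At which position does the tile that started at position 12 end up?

Track the tile from position 12 forward through each operation:
  after op 1 (in-shuffle): 12 → 25
  after op 2 (cut 9): 25 → 16
  after op 3 (in-shuffle): 16 → 33
  after op 4 (in-shuffle): 33 → 30
  after op 5 (out-shuffle): 30 → 25
  after op 6 (out-shuffle): 25 → 15

15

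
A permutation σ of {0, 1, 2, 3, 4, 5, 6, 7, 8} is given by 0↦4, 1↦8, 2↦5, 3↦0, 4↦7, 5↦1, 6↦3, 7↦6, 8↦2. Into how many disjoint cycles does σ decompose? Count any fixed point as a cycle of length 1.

Cycle decomposition: (0 4 7 6 3) (1 8 2 5).
2 cycles.

2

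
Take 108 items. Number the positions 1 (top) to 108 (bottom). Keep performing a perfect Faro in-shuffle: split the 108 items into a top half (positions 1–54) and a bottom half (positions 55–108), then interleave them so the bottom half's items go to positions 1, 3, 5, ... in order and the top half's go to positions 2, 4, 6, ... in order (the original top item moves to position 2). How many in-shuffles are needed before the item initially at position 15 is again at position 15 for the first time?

36

Follow position 15 under repeated in-shuffles:
15 → 30 → 60 → 11 → 22 → 44 → 88 → 67 → ... → 15 (length 36)
It first returns after 36 in-shuffles.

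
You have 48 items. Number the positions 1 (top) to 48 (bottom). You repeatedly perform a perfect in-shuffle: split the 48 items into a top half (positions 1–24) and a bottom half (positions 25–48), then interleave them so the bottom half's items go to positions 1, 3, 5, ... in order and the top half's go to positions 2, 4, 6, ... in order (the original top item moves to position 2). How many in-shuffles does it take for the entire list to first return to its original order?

21

The in-shuffle permutes the 48 positions with cycle lengths [3, 3, 21, 21].
Every item is home exactly when every cycle has completed a whole number of laps, i.e. after lcm(3, 21) = 21 in-shuffles.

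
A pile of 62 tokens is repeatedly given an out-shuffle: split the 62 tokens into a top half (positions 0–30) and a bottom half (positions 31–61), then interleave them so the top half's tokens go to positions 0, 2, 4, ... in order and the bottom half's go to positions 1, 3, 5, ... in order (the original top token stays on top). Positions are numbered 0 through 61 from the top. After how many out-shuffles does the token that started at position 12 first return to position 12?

Follow position 12 under repeated out-shuffles:
12 → 24 → 48 → 35 → 9 → 18 → 36 → 11 → ... → 12 (length 60)
It first returns after 60 out-shuffles.

60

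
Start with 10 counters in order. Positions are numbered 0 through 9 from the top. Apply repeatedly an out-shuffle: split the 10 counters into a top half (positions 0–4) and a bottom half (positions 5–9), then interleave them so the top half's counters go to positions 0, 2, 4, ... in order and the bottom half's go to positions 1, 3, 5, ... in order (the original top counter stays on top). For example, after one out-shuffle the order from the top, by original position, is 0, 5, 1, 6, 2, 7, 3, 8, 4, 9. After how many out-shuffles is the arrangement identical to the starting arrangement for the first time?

6

The out-shuffle permutes the 10 positions with cycle lengths [1, 1, 2, 6].
Every counter is home exactly when every cycle has completed a whole number of laps, i.e. after lcm(1, 2, 6) = 6 out-shuffles.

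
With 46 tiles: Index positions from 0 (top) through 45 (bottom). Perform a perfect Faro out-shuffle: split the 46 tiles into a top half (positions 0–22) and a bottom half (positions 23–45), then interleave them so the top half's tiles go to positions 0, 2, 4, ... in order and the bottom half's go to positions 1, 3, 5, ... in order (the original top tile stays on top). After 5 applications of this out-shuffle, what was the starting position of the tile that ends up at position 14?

Work backwards from position 14, undoing one out-shuffle at a time:
14 ← 7 ← 26 ← 13 ← 29 ← 37
So the tile now at position 14 started at position 37.

37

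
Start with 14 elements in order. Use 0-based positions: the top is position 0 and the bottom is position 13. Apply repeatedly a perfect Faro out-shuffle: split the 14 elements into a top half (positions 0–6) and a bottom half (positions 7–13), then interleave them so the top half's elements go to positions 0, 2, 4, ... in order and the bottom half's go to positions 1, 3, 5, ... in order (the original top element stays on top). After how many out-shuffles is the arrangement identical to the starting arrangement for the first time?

12

The out-shuffle permutes the 14 positions with cycle lengths [1, 1, 12].
Every element is home exactly when every cycle has completed a whole number of laps, i.e. after lcm(1, 12) = 12 out-shuffles.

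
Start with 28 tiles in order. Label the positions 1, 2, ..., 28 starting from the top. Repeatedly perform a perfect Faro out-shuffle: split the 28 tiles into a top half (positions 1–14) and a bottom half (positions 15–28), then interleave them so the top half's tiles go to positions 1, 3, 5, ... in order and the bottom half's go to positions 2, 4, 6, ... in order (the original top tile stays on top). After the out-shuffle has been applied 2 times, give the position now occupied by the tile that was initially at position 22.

4

Track the tile's position through each out-shuffle:
22 → 16 → 4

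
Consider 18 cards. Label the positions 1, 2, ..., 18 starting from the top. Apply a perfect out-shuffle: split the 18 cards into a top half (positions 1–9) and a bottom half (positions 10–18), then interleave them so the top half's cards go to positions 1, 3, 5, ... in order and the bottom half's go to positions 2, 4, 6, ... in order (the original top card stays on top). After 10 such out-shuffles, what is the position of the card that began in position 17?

14

Track the card's position through each out-shuffle:
17 → 16 → 14 → 10 → 2 → 3 → 5 → 9 → 17 → 16 → 14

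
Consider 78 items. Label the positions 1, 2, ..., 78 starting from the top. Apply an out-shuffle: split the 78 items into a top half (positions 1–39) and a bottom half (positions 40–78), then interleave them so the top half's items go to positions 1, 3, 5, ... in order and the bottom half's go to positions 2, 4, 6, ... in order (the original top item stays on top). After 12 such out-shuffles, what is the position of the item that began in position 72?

Track the item's position through each out-shuffle:
72 → 66 → 54 → 30 → 59 → 40 → 2 → 3 → 5 → 9 → 17 → 33 → 65

65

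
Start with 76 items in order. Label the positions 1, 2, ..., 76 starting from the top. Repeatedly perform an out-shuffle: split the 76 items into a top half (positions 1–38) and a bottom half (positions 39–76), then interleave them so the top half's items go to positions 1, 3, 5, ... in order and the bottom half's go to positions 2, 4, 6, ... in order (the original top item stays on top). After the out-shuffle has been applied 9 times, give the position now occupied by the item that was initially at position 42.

68

Track the item's position through each out-shuffle:
42 → 8 → 15 → 29 → 57 → 38 → 75 → 74 → 72 → 68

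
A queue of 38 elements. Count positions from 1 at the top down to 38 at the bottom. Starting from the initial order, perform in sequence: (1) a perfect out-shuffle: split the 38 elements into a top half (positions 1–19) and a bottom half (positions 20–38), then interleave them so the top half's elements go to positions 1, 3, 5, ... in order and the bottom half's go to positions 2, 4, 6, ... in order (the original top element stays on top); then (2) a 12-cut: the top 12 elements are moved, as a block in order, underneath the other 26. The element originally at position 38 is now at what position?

Track the element from position 38 forward through each operation:
  after op 1 (out-shuffle): 38 → 38
  after op 2 (cut 12): 38 → 26

26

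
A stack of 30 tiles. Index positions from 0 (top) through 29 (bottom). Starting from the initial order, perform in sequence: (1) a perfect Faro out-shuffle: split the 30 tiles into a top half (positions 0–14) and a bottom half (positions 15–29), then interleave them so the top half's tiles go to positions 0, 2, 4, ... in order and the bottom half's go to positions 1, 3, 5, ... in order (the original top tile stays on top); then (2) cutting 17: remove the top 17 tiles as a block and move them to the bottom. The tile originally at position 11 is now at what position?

5

Track the tile from position 11 forward through each operation:
  after op 1 (out-shuffle): 11 → 22
  after op 2 (cut 17): 22 → 5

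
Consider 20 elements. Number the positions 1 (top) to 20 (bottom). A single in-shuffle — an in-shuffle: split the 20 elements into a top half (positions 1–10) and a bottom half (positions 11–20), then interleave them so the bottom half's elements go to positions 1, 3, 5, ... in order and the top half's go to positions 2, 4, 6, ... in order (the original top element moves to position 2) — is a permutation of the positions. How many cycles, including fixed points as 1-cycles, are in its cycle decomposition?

5

Trace each unvisited position around until it returns:
(1 2 4 8 16 11) (3 6 12) (5 10 20 19 17 13) (7 14) (9 18 15)
5 cycles in total.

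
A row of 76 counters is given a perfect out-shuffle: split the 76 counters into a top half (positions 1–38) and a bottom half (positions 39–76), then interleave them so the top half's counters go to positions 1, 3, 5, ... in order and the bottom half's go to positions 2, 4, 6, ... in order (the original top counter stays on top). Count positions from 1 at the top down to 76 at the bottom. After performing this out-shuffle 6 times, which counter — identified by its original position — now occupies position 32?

5

Work backwards from position 32, undoing one out-shuffle at a time:
32 ← 54 ← 65 ← 33 ← 17 ← 9 ← 5
So the counter now at position 32 started at position 5.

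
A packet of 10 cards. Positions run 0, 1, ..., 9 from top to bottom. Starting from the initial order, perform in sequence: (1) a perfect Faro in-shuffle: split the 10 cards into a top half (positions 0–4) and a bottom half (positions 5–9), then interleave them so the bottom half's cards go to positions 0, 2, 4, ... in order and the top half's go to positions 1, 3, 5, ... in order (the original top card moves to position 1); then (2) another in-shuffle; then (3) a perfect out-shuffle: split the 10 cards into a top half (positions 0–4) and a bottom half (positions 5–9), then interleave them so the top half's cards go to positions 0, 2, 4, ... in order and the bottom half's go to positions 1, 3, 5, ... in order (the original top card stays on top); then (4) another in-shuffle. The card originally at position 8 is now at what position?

Track the card from position 8 forward through each operation:
  after op 1 (in-shuffle): 8 → 6
  after op 2 (in-shuffle): 6 → 2
  after op 3 (out-shuffle): 2 → 4
  after op 4 (in-shuffle): 4 → 9

9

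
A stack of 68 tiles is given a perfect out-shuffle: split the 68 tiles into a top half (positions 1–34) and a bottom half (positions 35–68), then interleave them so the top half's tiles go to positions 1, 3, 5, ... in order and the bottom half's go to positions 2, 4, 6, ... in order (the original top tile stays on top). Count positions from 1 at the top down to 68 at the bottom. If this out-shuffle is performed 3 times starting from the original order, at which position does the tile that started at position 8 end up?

Track the tile's position through each out-shuffle:
8 → 15 → 29 → 57

57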